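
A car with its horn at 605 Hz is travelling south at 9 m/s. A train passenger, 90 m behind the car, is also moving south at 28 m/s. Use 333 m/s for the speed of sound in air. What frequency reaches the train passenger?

639 Hz

The train passenger is behind, so the car is moving away from it while the train passenger is moving toward the car.
General Doppler shift: f' = f · (v + v_o)/(v + v_s).
f' = 605 × (333 + 28)/(333 + 9) = 605 × 361/342 ≈ 639 Hz.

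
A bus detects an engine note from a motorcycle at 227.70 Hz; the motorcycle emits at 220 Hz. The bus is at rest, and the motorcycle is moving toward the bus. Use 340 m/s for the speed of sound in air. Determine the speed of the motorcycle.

f' = f · v/(v − v_s) ⇒ v_s = v · |1 − f/f'|.
v_s = 340 × |1 − 220/227.70| = 340 × 0.03382 ≈ 11.5 m/s.

11.5 m/s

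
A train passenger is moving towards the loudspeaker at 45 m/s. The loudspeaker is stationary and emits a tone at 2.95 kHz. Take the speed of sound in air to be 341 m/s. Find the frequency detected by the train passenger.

Moving observer, stationary source: f' = f · (v + v_o)/v.
f' = 2.95 × (341 + 45)/341 = 2.95 × 386/341 ≈ 3.34 kHz.

3.34 kHz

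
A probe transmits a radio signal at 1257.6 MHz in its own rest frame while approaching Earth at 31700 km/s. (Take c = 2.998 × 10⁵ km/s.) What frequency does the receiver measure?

β = v/c = 31700/299800 = 0.1057.
Relativistic Doppler for frequency: f' = f₀ · √((1 + β)/(1 − β)).
f' = 1257.6 × √(1.1057/0.8943) = 1257.6 × 1.11197 ≈ 1398.4 MHz.

1398.4 MHz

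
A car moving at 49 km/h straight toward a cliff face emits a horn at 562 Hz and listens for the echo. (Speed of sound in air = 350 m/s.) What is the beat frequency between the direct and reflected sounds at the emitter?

49 km/h = 13.61 m/s.
The cliff face receives the sound from a moving source: f₁ = f₀ · v/(v − v_e) = 562 × 350/336.39 ≈ 584.7 Hz.
On the return leg the car is a moving observer: f₂ = f₁ · (v + v_e)/v = 584.7 × 363.61/350 ≈ 607.5 Hz.
Equivalently f₂ = f₀ · (v + v_e)/(v − v_e).
Beat against the emitted tone: |f₂ − f₀| = 2v_e·f₀/(v − v_e) = 2 × 13.61 × 562/336.39 ≈ 45.5 Hz.

45.5 Hz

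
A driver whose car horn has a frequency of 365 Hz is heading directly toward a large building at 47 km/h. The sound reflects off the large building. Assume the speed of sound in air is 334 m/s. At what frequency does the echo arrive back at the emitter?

395 Hz

47 km/h = 13.06 m/s.
The large building receives the sound from a moving source: f₁ = f₀ · v/(v − v_e) = 365 × 334/320.94 ≈ 380 Hz.
On the return leg the driver is a moving observer: f₂ = f₁ · (v + v_e)/v = 380 × 347.06/334 ≈ 395 Hz.
Equivalently f₂ = f₀ · (v + v_e)/(v − v_e).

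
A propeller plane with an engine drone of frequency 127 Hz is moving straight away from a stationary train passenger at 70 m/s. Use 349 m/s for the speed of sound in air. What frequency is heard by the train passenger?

106 Hz

With the source moving away from a stationary observer, f' = f · v/(v + v_s).
f' = 127 × 349/(349 + 70) = 127 × 349/419 ≈ 106 Hz.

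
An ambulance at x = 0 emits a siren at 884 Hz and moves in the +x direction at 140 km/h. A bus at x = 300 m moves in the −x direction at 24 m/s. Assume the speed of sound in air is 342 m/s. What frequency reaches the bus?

140 km/h = 38.89 m/s.
The observer lies on the +x side, so the source is heading toward the observer and the observer is heading toward the source.
Both move, so f' = f · (v + v_o)/(v − v_s).
f' = 884 × (342 + 24)/(342 − 38.89) = 884 × 366/303.11 ≈ 1067 Hz.

1067 Hz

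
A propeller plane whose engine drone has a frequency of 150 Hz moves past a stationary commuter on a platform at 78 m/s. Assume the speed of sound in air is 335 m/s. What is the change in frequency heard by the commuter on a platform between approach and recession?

73.9 Hz

Approaching: f₁ = f · v/(v − v_s) = 150 × 335/257 ≈ 195.5 Hz.
Receding: f₂ = f · v/(v + v_s) = 150 × 335/413 ≈ 121.7 Hz.
Drop: f₁ − f₂ = 2f·v·v_s/(v² − v_s²) = 2 × 150 × 335 × 78/(335² − 78²) ≈ 73.9 Hz.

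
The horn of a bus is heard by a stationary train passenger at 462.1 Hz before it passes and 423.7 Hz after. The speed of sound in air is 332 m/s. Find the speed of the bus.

f₁/f₂ = (v + v_s)/(v − v_s), so v_s = v · (f₁ − f₂)/(f₁ + f₂).
v_s = 332 × (462.1 − 423.7)/(462.1 + 423.7) = 332 × 38.4/885.8 ≈ 14.4 m/s.

14.4 m/s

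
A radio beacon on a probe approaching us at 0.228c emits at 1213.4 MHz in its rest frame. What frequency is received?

1530.4 MHz

Relativistic Doppler for frequency: f' = f₀ · √((1 + β)/(1 − β)).
f' = 1213.4 × √(1.2280/0.7720) = 1213.4 × 1.26122 ≈ 1530.4 MHz.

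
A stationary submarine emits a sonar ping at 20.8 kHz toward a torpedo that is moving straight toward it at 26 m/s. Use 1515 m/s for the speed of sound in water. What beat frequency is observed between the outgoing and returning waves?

726 Hz

The torpedo first receives the wave as a moving observer: f₁ = f₀ · (v + u)/v = 20.8 × (1515 + 26)/1515 ≈ 21.157 kHz.
The reflection then acts as a moving source: f₂ = f₁ · v/(v − u) ≈ 21.526 kHz.
Beat frequency (with f₀ = 20800 Hz): |f₂ − f₀| = 2u·f₀/(v − u) = 2 × 26 × 20800/1489 ≈ 726 Hz.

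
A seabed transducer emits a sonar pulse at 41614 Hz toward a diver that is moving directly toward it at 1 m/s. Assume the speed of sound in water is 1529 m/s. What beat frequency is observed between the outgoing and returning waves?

54.5 Hz

At the diver (a moving observer), f₁ = f₀ · (v + u)/v = 41614 × 1530/1529 ≈ 41641.2 Hz.
The reflection then acts as a moving source: f₂ = f₁ · v/(v − u) ≈ 41668.5 Hz.
Beat frequency: |f₂ − f₀| = 2u·f₀/(v − u) = 2 × 1 × 41614/1528 ≈ 54.5 Hz.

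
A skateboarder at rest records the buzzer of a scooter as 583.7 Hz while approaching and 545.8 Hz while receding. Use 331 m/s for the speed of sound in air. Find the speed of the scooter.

11.1 m/s

f₁/f₂ = (v + v_s)/(v − v_s), so v_s = v · (f₁ − f₂)/(f₁ + f₂).
v_s = 331 × (583.7 − 545.8)/(583.7 + 545.8) = 331 × 37.9/1129.5 ≈ 11.1 m/s.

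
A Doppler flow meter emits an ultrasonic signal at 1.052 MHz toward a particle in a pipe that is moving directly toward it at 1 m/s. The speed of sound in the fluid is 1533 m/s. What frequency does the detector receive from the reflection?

1.0534 MHz

At the particle in a pipe (a moving observer), f₁ = f₀ · (v + u)/v = 1.052 × 1534/1533 ≈ 1.0527 MHz.
The reflection then acts as a moving source: f₂ = f₁ · v/(v − u) ≈ 1.0534 MHz.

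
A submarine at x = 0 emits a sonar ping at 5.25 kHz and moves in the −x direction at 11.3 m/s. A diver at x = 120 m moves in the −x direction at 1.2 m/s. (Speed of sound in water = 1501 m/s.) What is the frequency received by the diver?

5.21 kHz

The observer lies on the +x side, so the source is heading away from the observer and the observer is heading toward the source.
Both move, so f' = f · (v + v_o)/(v + v_s).
f' = 5.25 × (1501 + 1.2)/(1501 + 11.3) = 5.25 × 1502.2/1512.3 ≈ 5.21 kHz.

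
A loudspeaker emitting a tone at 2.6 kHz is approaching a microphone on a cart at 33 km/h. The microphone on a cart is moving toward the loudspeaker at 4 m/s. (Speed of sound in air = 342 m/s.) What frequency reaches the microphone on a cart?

2.70 kHz

33 km/h = 9.167 m/s.
General Doppler shift: f' = f · (v + v_o)/(v − v_s).
f' = 2.6 × (342 + 4)/(342 − 9.167) = 2.6 × 346/332.83 ≈ 2.70 kHz.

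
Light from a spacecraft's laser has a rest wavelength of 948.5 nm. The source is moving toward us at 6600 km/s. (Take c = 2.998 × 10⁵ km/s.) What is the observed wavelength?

β = v/c = 6600/299800 = 0.0220.
Relativistic Doppler for wavelength: λ' = λ₀ · √((1 − β)/(1 + β)).
λ' = 948.5 × √(0.9780/1.0220) = 948.5 × 0.97822 ≈ 927.8 nm.

927.8 nm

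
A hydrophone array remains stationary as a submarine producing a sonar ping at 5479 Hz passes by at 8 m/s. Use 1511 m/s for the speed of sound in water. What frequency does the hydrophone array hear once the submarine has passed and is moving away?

5450 Hz

Receding: f₂ = f · v/(v + v_s) = 5479 × 1511/1519 ≈ 5450 Hz.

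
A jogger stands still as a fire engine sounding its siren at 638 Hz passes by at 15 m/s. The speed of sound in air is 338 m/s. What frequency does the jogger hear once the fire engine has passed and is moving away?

Receding: f₂ = f · v/(v + v_s) = 638 × 338/353 ≈ 611 Hz.

611 Hz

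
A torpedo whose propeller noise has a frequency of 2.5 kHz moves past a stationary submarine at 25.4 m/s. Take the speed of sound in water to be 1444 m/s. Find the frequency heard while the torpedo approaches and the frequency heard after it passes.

Approaching: f₁ = f · v/(v − v_s) = 2.5 × 1444/1418.6 ≈ 2.54 kHz.
Receding: f₂ = f · v/(v + v_s) = 2.5 × 1444/1469.4 ≈ 2.46 kHz.

2.54 kHz approaching; 2.46 kHz receding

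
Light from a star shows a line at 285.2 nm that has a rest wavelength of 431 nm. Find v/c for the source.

0.391c

λ'/λ₀ = 0.6617 < 1 (blueshift), so the source is approaching.
λ'/λ₀ = √((1 − β)/(1 + β)) for an approaching source ⇒ β = (1 − r²)/(1 + r²) with r = λ'/λ₀.
β = (1 − 0.4379)/(1 + 0.4379) ≈ 0.391.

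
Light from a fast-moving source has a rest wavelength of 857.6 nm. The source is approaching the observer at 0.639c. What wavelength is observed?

402.5 nm

Relativistic Doppler for wavelength: λ' = λ₀ · √((1 − β)/(1 + β)).
λ' = 857.6 × √(0.3610/1.6390) = 857.6 × 0.46931 ≈ 402.5 nm.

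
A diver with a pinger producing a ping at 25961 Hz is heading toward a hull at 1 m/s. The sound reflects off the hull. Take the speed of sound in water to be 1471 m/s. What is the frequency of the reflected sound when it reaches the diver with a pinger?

The hull receives the sound from a moving source: f₁ = f₀ · v/(v − v_e) = 25961 × 1471/1470 ≈ 25979 Hz.
On the return leg the diver with a pinger is a moving observer: f₂ = f₁ · (v + v_e)/v = 25979 × 1472/1471 ≈ 25996 Hz.

25996 Hz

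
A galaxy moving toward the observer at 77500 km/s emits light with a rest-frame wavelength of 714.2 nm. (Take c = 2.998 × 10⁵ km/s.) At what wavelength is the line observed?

548.2 nm

β = v/c = 77500/299800 = 0.2585.
Relativistic Doppler for wavelength: λ' = λ₀ · √((1 − β)/(1 + β)).
λ' = 714.2 × √(0.7415/1.2585) = 714.2 × 0.76758 ≈ 548.2 nm.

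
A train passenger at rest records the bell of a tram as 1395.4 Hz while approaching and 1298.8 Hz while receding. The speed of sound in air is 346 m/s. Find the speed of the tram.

12.4 m/s

f₁/f₂ = (v + v_s)/(v − v_s), so v_s = v · (f₁ − f₂)/(f₁ + f₂).
v_s = 346 × (1395.4 − 1298.8)/(1395.4 + 1298.8) = 346 × 96.6/2694.2 ≈ 12.4 m/s.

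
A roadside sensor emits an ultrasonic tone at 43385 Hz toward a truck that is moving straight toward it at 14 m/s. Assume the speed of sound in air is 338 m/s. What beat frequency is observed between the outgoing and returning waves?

The truck first receives the wave as a moving observer: f₁ = f₀ · (v + u)/v = 43385 × (338 + 14)/338 ≈ 45182 Hz.
The reflection then acts as a moving source: f₂ = f₁ · v/(v − u) ≈ 47134 Hz.
Beat frequency: |f₂ − f₀| = 2u·f₀/(v − u) = 2 × 14 × 43385/324 ≈ 3749 Hz.

3749 Hz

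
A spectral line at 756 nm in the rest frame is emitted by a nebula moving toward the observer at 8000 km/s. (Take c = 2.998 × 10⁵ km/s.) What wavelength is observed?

β = v/c = 8000/299800 = 0.0267.
Relativistic Doppler for wavelength: λ' = λ₀ · √((1 − β)/(1 + β)).
λ' = 756 × √(0.9733/1.0267) = 756 × 0.97366 ≈ 736.1 nm.

736.1 nm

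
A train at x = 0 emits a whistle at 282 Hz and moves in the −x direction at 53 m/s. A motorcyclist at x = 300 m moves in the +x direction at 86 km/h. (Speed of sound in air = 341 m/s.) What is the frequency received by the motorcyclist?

86 km/h = 23.89 m/s.
The observer lies on the +x side, so the source is heading away from the observer and the observer is heading away from the source.
Both move, so f' = f · (v − v_o)/(v + v_s).
f' = 282 × (341 − 23.89)/(341 + 53) = 282 × 317.11/394 ≈ 227 Hz.

227 Hz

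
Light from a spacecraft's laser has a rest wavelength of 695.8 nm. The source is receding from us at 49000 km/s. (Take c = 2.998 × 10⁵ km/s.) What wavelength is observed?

β = v/c = 49000/299800 = 0.1634.
Relativistic Doppler for wavelength: λ' = λ₀ · √((1 + β)/(1 − β)).
λ' = 695.8 × √(1.1634/0.8366) = 695.8 × 1.17930 ≈ 820.6 nm.

820.6 nm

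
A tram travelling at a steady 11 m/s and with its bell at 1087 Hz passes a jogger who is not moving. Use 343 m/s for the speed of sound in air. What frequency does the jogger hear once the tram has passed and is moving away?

1053 Hz

Receding: f₂ = f · v/(v + v_s) = 1087 × 343/354 ≈ 1053 Hz.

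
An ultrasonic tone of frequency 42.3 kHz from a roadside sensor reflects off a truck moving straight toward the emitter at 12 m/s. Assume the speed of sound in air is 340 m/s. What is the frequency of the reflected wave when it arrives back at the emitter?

45.4 kHz

The truck first receives the wave as a moving observer: f₁ = f₀ · (v + u)/v = 42.3 × (340 + 12)/340 ≈ 43.8 kHz.
On reflection it acts as a source moving toward the stationary detector: f₂ = f₁ · v/(v − u) = 43.8 × 340/328 ≈ 45.4 kHz.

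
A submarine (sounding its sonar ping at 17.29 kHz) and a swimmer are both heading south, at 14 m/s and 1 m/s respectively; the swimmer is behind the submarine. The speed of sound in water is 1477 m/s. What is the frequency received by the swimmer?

17.14 kHz

The swimmer is behind, so the submarine is moving away from it while the swimmer is moving toward the submarine.
Both move, so f' = f · (v + v_o)/(v + v_s).
f' = 17.29 × (1477 + 1)/(1477 + 14) = 17.29 × 1478/1491 ≈ 17.14 kHz.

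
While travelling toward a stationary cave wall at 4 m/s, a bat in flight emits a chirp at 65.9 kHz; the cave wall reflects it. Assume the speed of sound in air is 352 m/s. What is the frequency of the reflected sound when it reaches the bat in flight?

67.4 kHz

The cave wall receives the sound from a moving source: f₁ = f₀ · v/(v − v_e) = 65.9 × 352/348 ≈ 66.7 kHz.
On the return leg the bat in flight is a moving observer: f₂ = f₁ · (v + v_e)/v = 66.7 × 356/352 ≈ 67.4 kHz.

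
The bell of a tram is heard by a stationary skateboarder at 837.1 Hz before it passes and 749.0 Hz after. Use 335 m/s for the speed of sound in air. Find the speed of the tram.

18.6 m/s

f₁/f₂ = (v + v_s)/(v − v_s), so v_s = v · (f₁ − f₂)/(f₁ + f₂).
v_s = 335 × (837.1 − 749.0)/(837.1 + 749.0) = 335 × 88.1/1586.1 ≈ 18.6 m/s.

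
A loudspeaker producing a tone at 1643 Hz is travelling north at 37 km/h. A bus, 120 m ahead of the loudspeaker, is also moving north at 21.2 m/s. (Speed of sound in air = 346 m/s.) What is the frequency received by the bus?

37 km/h = 10.28 m/s.
The bus is ahead, so the loudspeaker is moving toward it while the bus is moving away from the loudspeaker.
With source approaching and observer receding, f' = f · (v − v_o)/(v − v_s).
f' = 1643 × (346 − 21.2)/(346 − 10.28) = 1643 × 324.8/335.72 ≈ 1590 Hz.

1590 Hz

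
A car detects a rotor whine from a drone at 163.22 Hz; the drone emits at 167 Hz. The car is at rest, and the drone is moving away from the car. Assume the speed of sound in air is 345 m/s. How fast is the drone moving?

8.0 m/s

f' = f · v/(v + v_s) ⇒ v_s = v · |1 − f/f'|.
v_s = 345 × |1 − 167/163.22| = 345 × 0.02316 ≈ 8.0 m/s.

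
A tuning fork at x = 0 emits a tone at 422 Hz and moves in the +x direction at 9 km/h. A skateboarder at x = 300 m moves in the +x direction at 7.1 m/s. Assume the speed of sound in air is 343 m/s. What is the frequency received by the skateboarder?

416 Hz

9 km/h = 2.5 m/s.
The observer lies on the +x side, so the source is heading toward the observer and the observer is heading away from the source.
With source approaching and observer receding, f' = f · (v − v_o)/(v − v_s).
f' = 422 × (343 − 7.1)/(343 − 2.5) = 422 × 335.9/340.5 ≈ 416 Hz.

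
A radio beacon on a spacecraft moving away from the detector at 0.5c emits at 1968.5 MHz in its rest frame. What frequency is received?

1136.5 MHz

Relativistic Doppler for frequency: f' = f₀ · √((1 − β)/(1 + β)).
f' = 1968.5 × √(0.5000/1.5000) = 1968.5 × 0.57735 ≈ 1136.5 MHz.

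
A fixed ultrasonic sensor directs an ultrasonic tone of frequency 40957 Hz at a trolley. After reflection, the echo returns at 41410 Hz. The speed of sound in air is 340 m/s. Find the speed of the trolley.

Double Doppler shift off a moving reflector: f₂ = f₀ · (v + u)/(v − u) (u > 0 toward emitter).
Rearranging, u = v · (f₂ − f₀)/(f₂ + f₀) = 340 × 453/82367 ≈ 1.87 m/s.
So the trolley is moving at 1.87 m/s toward the emitter.

1.87 m/s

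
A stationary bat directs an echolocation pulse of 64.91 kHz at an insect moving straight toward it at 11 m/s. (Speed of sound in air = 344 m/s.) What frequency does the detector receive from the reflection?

At the insect (a moving observer), f₁ = f₀ · (v + u)/v = 64.91 × 355/344 ≈ 67.0 kHz.
On reflection it acts as a source moving toward the stationary detector: f₂ = f₁ · v/(v − u) = 67.0 × 344/333 ≈ 69.2 kHz.

69.2 kHz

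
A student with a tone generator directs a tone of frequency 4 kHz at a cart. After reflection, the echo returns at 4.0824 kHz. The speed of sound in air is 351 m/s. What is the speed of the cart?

Double Doppler shift off a moving reflector: f₂ = f₀ · (v + u)/(v − u) (u > 0 toward emitter).
Rearranging, u = v · (f₂ − f₀)/(f₂ + f₀) = 351 × 0.0824/8.0824 ≈ 3.6 m/s.
So the cart is moving at 3.6 m/s toward the emitter.

3.6 m/s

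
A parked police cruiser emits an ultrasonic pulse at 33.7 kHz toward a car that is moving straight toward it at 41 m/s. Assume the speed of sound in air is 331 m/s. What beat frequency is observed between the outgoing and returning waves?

The car first receives the wave as a moving observer: f₁ = f₀ · (v + u)/v = 33.7 × (331 + 41)/331 ≈ 37.87 kHz.
On reflection it acts as a source moving toward the stationary detector: f₂ = f₁ · v/(v − u) = 37.87 × 331/290 ≈ 43.23 kHz.
Equivalently f₂ = f₀ · (v + u)/(v − u).
Beat frequency (with f₀ = 33700 Hz): |f₂ − f₀| = 2u·f₀/(v − u) = 2 × 41 × 33700/290 ≈ 9529 Hz.

9529 Hz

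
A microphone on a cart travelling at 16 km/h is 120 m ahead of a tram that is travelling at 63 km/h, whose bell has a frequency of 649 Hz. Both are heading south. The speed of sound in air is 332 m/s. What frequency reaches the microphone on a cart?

676 Hz

63 km/h = 17.5 m/s; 16 km/h = 4.444 m/s.
The microphone on a cart is ahead, so the tram is moving toward it while the microphone on a cart is moving away from the tram.
General Doppler shift: f' = f · (v − v_o)/(v − v_s).
f' = 649 × (332 − 4.444)/(332 − 17.5) = 649 × 327.56/314.5 ≈ 676 Hz.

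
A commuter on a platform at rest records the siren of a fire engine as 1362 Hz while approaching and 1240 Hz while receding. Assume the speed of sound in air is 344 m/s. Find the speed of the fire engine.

f₁/f₂ = (v + v_s)/(v − v_s), so v_s = v · (f₁ − f₂)/(f₁ + f₂).
v_s = 344 × (1362 − 1240)/(1362 + 1240) = 344 × 122/2602 ≈ 16.1 m/s.

16.1 m/s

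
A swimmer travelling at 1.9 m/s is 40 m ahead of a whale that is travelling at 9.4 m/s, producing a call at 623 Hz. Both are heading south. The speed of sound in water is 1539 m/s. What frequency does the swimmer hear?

626 Hz

The swimmer is ahead, so the whale is moving toward it while the swimmer is moving away from the whale.
General Doppler shift: f' = f · (v − v_o)/(v − v_s).
f' = 623 × (1539 − 1.9)/(1539 − 9.4) = 623 × 1537.1/1529.6 ≈ 626 Hz.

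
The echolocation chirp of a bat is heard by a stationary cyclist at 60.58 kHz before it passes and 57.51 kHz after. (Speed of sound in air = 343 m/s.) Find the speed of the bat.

8.9 m/s

f₁/f₂ = (v + v_s)/(v − v_s), so v_s = v · (f₁ − f₂)/(f₁ + f₂).
v_s = 343 × (60.58 − 57.51)/(60.58 + 57.51) = 343 × 3.07/118.09 ≈ 8.9 m/s.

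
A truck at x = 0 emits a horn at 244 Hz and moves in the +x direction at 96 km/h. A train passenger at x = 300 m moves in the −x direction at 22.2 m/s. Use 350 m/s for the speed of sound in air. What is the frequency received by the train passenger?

96 km/h = 26.67 m/s.
The observer lies on the +x side, so the source is heading toward the observer and the observer is heading toward the source.
Both move, so f' = f · (v + v_o)/(v − v_s).
f' = 244 × (350 + 22.2)/(350 − 26.67) = 244 × 372.2/323.33 ≈ 281 Hz.

281 Hz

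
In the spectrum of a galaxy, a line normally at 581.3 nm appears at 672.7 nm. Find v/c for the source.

λ'/λ₀ = 1.1572 > 1 (redshift), so the source is receding.
λ'/λ₀ = √((1 + β)/(1 − β)) for a receding source ⇒ β = (r² − 1)/(r² + 1) with r = λ'/λ₀.
β = (1.3392 − 1)/(1.3392 + 1) ≈ 0.145.

0.145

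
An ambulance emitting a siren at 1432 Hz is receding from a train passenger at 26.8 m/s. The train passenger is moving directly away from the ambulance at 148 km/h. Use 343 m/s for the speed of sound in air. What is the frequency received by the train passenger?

1169 Hz

148 km/h = 41.11 m/s.
General Doppler shift: f' = f · (v − v_o)/(v + v_s).
f' = 1432 × (343 − 41.11)/(343 + 26.8) = 1432 × 301.89/369.8 ≈ 1169 Hz.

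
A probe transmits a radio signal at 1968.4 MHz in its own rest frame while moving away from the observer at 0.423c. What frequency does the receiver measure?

Relativistic Doppler for frequency: f' = f₀ · √((1 − β)/(1 + β)).
f' = 1968.4 × √(0.5770/1.4230) = 1968.4 × 0.63677 ≈ 1253.4 MHz.

1253.4 MHz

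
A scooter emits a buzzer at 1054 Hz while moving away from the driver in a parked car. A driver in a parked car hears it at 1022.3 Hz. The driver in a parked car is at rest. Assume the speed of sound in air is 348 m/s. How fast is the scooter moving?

10.8 m/s

f' = f · v/(v + v_s) ⇒ v_s = v · |1 − f/f'|.
v_s = 348 × |1 − 1054/1022.3| = 348 × 0.03101 ≈ 10.8 m/s.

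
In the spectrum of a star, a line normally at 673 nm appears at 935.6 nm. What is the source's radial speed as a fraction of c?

λ'/λ₀ = 1.3902 > 1 (redshift), so the source is receding.
λ'/λ₀ = √((1 + β)/(1 − β)) for a receding source ⇒ β = (r² − 1)/(r² + 1) with r = λ'/λ₀.
β = (1.9326 − 1)/(1.9326 + 1) ≈ 0.318.

0.318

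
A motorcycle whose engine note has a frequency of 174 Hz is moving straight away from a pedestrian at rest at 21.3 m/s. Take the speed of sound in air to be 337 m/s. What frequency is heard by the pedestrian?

With the source moving away from a stationary observer, f' = f · v/(v + v_s).
f' = 174 × 337/(337 + 21.3) = 174 × 337/358.3 ≈ 164 Hz.

164 Hz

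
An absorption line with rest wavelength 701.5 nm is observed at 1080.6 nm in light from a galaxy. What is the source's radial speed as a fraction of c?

λ'/λ₀ = 1.5404 > 1 (redshift), so the source is receding.
λ'/λ₀ = √((1 + β)/(1 − β)) for a receding source ⇒ β = (r² − 1)/(r² + 1) with r = λ'/λ₀.
β = (2.3729 − 1)/(2.3729 + 1) ≈ 0.407.

0.407c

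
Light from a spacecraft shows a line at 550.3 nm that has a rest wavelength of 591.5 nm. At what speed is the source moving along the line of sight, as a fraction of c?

λ'/λ₀ = 0.9303 < 1 (blueshift), so the source is approaching.
λ'/λ₀ = √((1 − β)/(1 + β)) for an approaching source ⇒ β = (1 − r²)/(1 + r²) with r = λ'/λ₀.
β = (1 − 0.8655)/(1 + 0.8655) ≈ 0.072.

0.072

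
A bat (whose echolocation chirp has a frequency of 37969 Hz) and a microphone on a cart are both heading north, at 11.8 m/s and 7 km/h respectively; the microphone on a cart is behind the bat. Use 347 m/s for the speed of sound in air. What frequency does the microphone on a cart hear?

36926 Hz

7 km/h = 1.944 m/s.
The microphone on a cart is behind, so the bat is moving away from it while the microphone on a cart is moving toward the bat.
Both move, so f' = f · (v + v_o)/(v + v_s).
f' = 37969 × (347 + 1.944)/(347 + 11.8) = 37969 × 348.94/358.8 ≈ 36926 Hz.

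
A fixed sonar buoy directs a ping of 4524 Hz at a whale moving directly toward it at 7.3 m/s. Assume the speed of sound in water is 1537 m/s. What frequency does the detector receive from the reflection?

4567 Hz

At the whale (a moving observer), f₁ = f₀ · (v + u)/v = 4524 × 1544.3/1537 ≈ 4545 Hz.
On reflection it acts as a source moving toward the stationary detector: f₂ = f₁ · v/(v − u) = 4545 × 1537/1529.7 ≈ 4567 Hz.
Equivalently f₂ = f₀ · (v + u)/(v − u).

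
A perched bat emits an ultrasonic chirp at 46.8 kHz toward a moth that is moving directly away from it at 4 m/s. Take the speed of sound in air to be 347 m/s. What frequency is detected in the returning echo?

45.7 kHz

At the moth (a moving observer), f₁ = f₀ · (v − u)/v = 46.8 × 343/347 ≈ 46.3 kHz.
On reflection it acts as a source moving away from the stationary detector: f₂ = f₁ · v/(v + u) = 46.3 × 347/351 ≈ 45.7 kHz.
Equivalently f₂ = f₀ · (v − u)/(v + u).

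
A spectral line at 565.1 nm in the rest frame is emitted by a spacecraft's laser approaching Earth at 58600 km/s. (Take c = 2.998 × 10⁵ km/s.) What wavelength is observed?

β = v/c = 58600/299800 = 0.1955.
Relativistic Doppler for wavelength: λ' = λ₀ · √((1 − β)/(1 + β)).
λ' = 565.1 × √(0.8045/1.1955) = 565.1 × 0.82036 ≈ 463.6 nm.

463.6 nm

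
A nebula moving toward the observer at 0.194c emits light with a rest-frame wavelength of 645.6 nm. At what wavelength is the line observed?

530.4 nm

Relativistic Doppler for wavelength: λ' = λ₀ · √((1 − β)/(1 + β)).
λ' = 645.6 × √(0.8060/1.1940) = 645.6 × 0.82161 ≈ 530.4 nm.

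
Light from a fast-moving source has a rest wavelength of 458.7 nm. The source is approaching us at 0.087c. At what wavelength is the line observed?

Relativistic Doppler for wavelength: λ' = λ₀ · √((1 − β)/(1 + β)).
λ' = 458.7 × √(0.9130/1.0870) = 458.7 × 0.91647 ≈ 420.4 nm.

420.4 nm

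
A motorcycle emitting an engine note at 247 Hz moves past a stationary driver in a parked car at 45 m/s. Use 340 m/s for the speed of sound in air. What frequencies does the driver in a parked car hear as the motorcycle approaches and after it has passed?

Approaching: f₁ = f · v/(v − v_s) = 247 × 340/295 ≈ 285 Hz.
Receding: f₂ = f · v/(v + v_s) = 247 × 340/385 ≈ 218 Hz.

285 Hz approaching; 218 Hz receding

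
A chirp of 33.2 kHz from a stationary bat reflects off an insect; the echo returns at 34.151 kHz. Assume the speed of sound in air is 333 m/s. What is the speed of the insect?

4.7 m/s

Double Doppler shift off a moving reflector: f₂ = f₀ · (v + u)/(v − u) (u > 0 toward emitter).
Rearranging, u = v · (f₂ − f₀)/(f₂ + f₀) = 333 × 0.951/67.351 ≈ 4.7 m/s.
So the insect is moving at 4.7 m/s toward the emitter.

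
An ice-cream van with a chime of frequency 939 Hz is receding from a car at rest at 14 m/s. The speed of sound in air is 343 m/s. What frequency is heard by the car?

With the source moving away from a stationary observer, f' = f · v/(v + v_s).
f' = 939 × 343/(343 + 14) = 939 × 343/357 ≈ 902 Hz.

902 Hz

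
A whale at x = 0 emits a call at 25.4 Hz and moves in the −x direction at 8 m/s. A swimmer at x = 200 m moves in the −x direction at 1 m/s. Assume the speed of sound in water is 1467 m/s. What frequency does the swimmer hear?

25.3 Hz

The observer lies on the +x side, so the source is heading away from the observer and the observer is heading toward the source.
With source receding and observer approaching, f' = f · (v + v_o)/(v + v_s).
f' = 25.4 × (1467 + 1)/(1467 + 8) = 25.4 × 1468/1475 ≈ 25.3 Hz.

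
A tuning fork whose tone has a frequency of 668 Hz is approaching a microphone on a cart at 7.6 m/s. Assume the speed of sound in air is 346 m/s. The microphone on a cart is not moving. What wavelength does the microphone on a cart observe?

50.7 cm

Only the source moves, toward the listener, so f' = f · v/(v − v_s).
f' = 668 × 346/(346 − 7.6) ≈ 683 Hz.
λ' = v/f' = 346/683.002 ≈ 50.7 cm.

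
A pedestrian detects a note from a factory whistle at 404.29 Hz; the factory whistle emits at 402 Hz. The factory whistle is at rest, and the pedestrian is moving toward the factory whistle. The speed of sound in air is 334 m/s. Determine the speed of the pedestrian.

f' = f · (v + v_o)/v ⇒ v_o = v · |f'/f − 1|.
v_o = 334 × |404.29/402 − 1| = 334 × 0.005697 ≈ 1.90 m/s.

1.90 m/s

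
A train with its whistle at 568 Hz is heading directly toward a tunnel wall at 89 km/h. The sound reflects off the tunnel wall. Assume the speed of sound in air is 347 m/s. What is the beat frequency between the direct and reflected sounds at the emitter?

87 Hz

89 km/h = 24.72 m/s.
The tunnel wall receives the sound from a moving source: f₁ = f₀ · v/(v − v_e) = 568 × 347/322.28 ≈ 611.6 Hz.
On the return leg the train is a moving observer: f₂ = f₁ · (v + v_e)/v = 611.6 × 371.72/347 ≈ 655.1 Hz.
Equivalently f₂ = f₀ · (v + v_e)/(v − v_e).
Beat against the emitted tone: |f₂ − f₀| = 2v_e·f₀/(v − v_e) = 2 × 24.72 × 568/322.28 ≈ 87 Hz.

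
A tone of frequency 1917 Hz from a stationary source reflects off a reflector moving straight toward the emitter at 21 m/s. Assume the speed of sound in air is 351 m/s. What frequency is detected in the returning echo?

2161 Hz

At the reflector (a moving observer), f₁ = f₀ · (v + u)/v = 1917 × 372/351 ≈ 2032 Hz.
The reflection then acts as a moving source: f₂ = f₁ · v/(v − u) ≈ 2161 Hz.
Equivalently f₂ = f₀ · (v + u)/(v − u).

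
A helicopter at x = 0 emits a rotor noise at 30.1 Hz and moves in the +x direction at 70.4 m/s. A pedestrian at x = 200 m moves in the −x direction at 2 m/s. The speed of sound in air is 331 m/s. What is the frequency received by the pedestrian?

The observer lies on the +x side, so the source is heading toward the observer and the observer is heading toward the source.
General Doppler shift: f' = f · (v + v_o)/(v − v_s).
f' = 30.1 × (331 + 2)/(331 − 70.4) = 30.1 × 333/260.6 ≈ 38.5 Hz.

38.5 Hz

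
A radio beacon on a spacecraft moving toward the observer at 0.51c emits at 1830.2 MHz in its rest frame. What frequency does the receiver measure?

3212.8 MHz

Relativistic Doppler for frequency: f' = f₀ · √((1 + β)/(1 − β)).
f' = 1830.2 × √(1.5100/0.4900) = 1830.2 × 1.75546 ≈ 3212.8 MHz.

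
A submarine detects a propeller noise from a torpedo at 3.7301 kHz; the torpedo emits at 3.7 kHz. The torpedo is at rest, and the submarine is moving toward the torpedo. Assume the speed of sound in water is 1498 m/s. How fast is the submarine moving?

f' = f · (v + v_o)/v ⇒ v_o = v · |f'/f − 1|.
v_o = 1498 × |3.7301/3.7 − 1| = 1498 × 0.008135 ≈ 12.2 m/s.

12.2 m/s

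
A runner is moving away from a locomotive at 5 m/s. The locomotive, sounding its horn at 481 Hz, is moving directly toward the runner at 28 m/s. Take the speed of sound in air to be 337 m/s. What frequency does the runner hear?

Both move, so f' = f · (v − v_o)/(v − v_s).
f' = 481 × (337 − 5)/(337 − 28) = 481 × 332/309 ≈ 517 Hz.

517 Hz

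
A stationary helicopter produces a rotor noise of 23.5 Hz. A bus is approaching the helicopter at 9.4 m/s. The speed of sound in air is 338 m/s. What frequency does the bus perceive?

24.2 Hz

Moving observer, stationary source: f' = f · (v + v_o)/v.
f' = 23.5 × (338 + 9.4)/338 = 23.5 × 347.4/338 ≈ 24.2 Hz.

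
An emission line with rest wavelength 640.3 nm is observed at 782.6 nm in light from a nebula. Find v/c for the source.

0.198c

λ'/λ₀ = 1.2222 > 1 (redshift), so the source is receding.
λ'/λ₀ = √((1 + β)/(1 − β)) for a receding source ⇒ β = (r² − 1)/(r² + 1) with r = λ'/λ₀.
β = (1.4939 − 1)/(1.4939 + 1) ≈ 0.198.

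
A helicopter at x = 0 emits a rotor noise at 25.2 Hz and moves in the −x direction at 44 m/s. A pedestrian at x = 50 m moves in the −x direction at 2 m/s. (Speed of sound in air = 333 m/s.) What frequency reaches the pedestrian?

The observer lies on the +x side, so the source is heading away from the observer and the observer is heading toward the source.
With source receding and observer approaching, f' = f · (v + v_o)/(v + v_s).
f' = 25.2 × (333 + 2)/(333 + 44) = 25.2 × 335/377 ≈ 22.4 Hz.

22.4 Hz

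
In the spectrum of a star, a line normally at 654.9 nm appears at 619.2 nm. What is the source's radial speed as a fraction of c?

0.056c

λ'/λ₀ = 0.9455 < 1 (blueshift), so the source is approaching.
λ'/λ₀ = √((1 − β)/(1 + β)) for an approaching source ⇒ β = (1 − r²)/(1 + r²) with r = λ'/λ₀.
β = (1 − 0.8939)/(1 + 0.8939) ≈ 0.056.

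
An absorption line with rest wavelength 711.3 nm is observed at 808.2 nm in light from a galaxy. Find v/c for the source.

λ'/λ₀ = 1.1362 > 1 (redshift), so the source is receding.
λ'/λ₀ = √((1 + β)/(1 − β)) for a receding source ⇒ β = (r² − 1)/(r² + 1) with r = λ'/λ₀.
β = (1.2910 − 1)/(1.2910 + 1) ≈ 0.127.

0.127c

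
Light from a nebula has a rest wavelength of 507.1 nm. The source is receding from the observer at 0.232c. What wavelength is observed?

642.3 nm

Relativistic Doppler for wavelength: λ' = λ₀ · √((1 + β)/(1 − β)).
λ' = 507.1 × √(1.2320/0.7680) = 507.1 × 1.26656 ≈ 642.3 nm.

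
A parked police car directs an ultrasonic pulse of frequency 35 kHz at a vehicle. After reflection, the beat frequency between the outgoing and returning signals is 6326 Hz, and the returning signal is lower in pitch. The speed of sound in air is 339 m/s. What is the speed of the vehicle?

Double Doppler shift off a moving reflector: f₂ = f₀ · (v + u)/(v − u) (u > 0 toward emitter).
Returning signal is lower, so f₂ = f₀ − Δf = 35000 − 6326 = 28674 Hz.
Rearranging, u = v · (f₂ − f₀)/(f₂ + f₀) = 339 × -6326/63674 ≈ -34 m/s.
So the vehicle is moving at 34 m/s away from the emitter.

34 m/s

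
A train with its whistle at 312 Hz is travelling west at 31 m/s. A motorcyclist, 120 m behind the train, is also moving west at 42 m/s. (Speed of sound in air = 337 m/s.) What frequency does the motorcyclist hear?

The motorcyclist is behind, so the train is moving away from it while the motorcyclist is moving toward the train.
Both move, so f' = f · (v + v_o)/(v + v_s).
f' = 312 × (337 + 42)/(337 + 31) = 312 × 379/368 ≈ 321 Hz.

321 Hz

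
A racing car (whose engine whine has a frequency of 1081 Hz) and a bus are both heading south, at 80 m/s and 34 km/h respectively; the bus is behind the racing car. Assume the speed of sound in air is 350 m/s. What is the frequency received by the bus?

904 Hz

34 km/h = 9.444 m/s.
The bus is behind, so the racing car is moving away from it while the bus is moving toward the racing car.
Both move, so f' = f · (v + v_o)/(v + v_s).
f' = 1081 × (350 + 9.444)/(350 + 80) = 1081 × 359.44/430 ≈ 904 Hz.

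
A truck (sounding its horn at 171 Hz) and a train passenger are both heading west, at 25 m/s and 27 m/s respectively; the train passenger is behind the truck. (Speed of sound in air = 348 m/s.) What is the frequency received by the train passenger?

172 Hz

The train passenger is behind, so the truck is moving away from it while the train passenger is moving toward the truck.
General Doppler shift: f' = f · (v + v_o)/(v + v_s).
f' = 171 × (348 + 27)/(348 + 25) = 171 × 375/373 ≈ 172 Hz.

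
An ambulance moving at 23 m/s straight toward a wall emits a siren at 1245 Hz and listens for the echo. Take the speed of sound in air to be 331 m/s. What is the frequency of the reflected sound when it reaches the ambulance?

1431 Hz

The wall receives the sound from a moving source: f₁ = f₀ · v/(v − v_e) = 1245 × 331/308 ≈ 1338 Hz.
On the return leg the ambulance is a moving observer: f₂ = f₁ · (v + v_e)/v = 1338 × 354/331 ≈ 1431 Hz.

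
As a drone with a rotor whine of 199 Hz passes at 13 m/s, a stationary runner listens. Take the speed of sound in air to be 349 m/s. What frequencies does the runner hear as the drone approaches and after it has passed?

207 Hz approaching; 192 Hz receding

Approaching: f₁ = f · v/(v − v_s) = 199 × 349/336 ≈ 207 Hz.
Receding: f₂ = f · v/(v + v_s) = 199 × 349/362 ≈ 192 Hz.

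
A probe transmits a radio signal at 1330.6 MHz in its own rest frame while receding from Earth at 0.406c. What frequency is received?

864.9 MHz

Relativistic Doppler for frequency: f' = f₀ · √((1 − β)/(1 + β)).
f' = 1330.6 × √(0.5940/1.4060) = 1330.6 × 0.64998 ≈ 864.9 MHz.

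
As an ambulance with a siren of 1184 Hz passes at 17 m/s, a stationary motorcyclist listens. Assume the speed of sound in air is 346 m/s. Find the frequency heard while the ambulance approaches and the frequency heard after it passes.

1245 Hz approaching; 1129 Hz receding

Approaching: f₁ = f · v/(v − v_s) = 1184 × 346/329 ≈ 1245 Hz.
Receding: f₂ = f · v/(v + v_s) = 1184 × 346/363 ≈ 1129 Hz.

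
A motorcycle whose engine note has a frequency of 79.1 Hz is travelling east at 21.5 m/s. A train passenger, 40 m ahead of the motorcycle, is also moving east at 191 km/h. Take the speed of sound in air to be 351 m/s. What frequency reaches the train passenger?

191 km/h = 53.06 m/s.
The train passenger is ahead, so the motorcycle is moving toward it while the train passenger is moving away from the motorcycle.
Both move, so f' = f · (v − v_o)/(v − v_s).
f' = 79.1 × (351 − 53.06)/(351 − 21.5) = 79.1 × 297.94/329.5 ≈ 72 Hz.

72 Hz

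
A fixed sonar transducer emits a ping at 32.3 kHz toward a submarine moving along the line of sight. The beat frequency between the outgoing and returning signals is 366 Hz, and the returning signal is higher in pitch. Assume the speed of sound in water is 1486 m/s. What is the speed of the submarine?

8.4 m/s

Double Doppler shift off a moving reflector: f₂ = f₀ · (v + u)/(v − u) (u > 0 toward emitter).
Returning signal is higher, so f₂ = f₀ + Δf = 32300 + 366 = 32666 Hz.
Rearranging, u = v · (f₂ − f₀)/(f₂ + f₀) = 1486 × 366/64966 ≈ 8.4 m/s.
So the submarine is moving at 8.4 m/s toward the emitter.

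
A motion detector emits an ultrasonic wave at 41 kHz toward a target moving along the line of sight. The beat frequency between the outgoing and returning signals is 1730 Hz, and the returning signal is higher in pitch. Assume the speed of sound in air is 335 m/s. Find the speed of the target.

6.9 m/s

Double Doppler shift off a moving reflector: f₂ = f₀ · (v + u)/(v − u) (u > 0 toward emitter).
Returning signal is higher, so f₂ = f₀ + Δf = 41000 + 1730 = 42730 Hz.
Rearranging, u = v · (f₂ − f₀)/(f₂ + f₀) = 335 × 1730/83730 ≈ 6.9 m/s.
So the target is moving at 6.9 m/s toward the emitter.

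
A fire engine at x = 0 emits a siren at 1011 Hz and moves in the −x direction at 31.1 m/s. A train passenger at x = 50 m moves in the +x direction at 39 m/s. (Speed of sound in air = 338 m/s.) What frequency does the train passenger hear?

The observer lies on the +x side, so the source is heading away from the observer and the observer is heading away from the source.
Both move, so f' = f · (v − v_o)/(v + v_s).
f' = 1011 × (338 − 39)/(338 + 31.1) = 1011 × 299/369.1 ≈ 819 Hz.

819 Hz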